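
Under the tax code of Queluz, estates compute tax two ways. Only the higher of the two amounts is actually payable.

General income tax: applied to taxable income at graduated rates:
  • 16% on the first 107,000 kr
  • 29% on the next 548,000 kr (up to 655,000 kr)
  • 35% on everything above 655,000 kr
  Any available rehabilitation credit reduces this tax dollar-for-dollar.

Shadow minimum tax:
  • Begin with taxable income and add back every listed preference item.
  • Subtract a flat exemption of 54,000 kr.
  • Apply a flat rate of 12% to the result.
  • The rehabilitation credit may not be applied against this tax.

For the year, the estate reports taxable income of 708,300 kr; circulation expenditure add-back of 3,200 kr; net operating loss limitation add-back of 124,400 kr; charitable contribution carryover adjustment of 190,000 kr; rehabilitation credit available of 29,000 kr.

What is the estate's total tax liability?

General income tax:
  107,000 kr × 16% = 17,120 kr
  548,000 kr × 29% = 158,920 kr
  53,300 kr × 35% = 18,655 kr
  → 194,695 kr
  Less rehabilitation credit 29,000 kr → 165,695 kr

Shadow minimum tax:
  Adjusted income: 708,300 kr + 3,200 kr + 124,400 kr + 190,000 kr = 1,025,900 kr
  Less exemption 54,000 kr → base 971,900 kr
  971,900 kr × 12% = 116,628 kr

165,695 kr > 116,628 kr, so the general income tax governs.

165,695 kr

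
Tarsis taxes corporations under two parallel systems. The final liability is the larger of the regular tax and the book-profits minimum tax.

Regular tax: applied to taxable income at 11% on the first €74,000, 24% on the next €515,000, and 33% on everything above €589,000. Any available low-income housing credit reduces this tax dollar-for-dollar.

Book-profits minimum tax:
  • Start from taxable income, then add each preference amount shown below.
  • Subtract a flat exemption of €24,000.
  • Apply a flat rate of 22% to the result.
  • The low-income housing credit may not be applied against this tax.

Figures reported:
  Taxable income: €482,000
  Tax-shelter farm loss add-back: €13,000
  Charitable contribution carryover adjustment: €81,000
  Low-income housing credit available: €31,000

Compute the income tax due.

Book-profits minimum tax:
  Adjusted income: €482,000 + €13,000 + €81,000 = €576,000
  Less exemption €24,000 → base €552,000
  €552,000 × 22% = €121,440

Regular tax:
  €74,000 × 11% = €8,140
  €408,000 × 24% = €97,920
  → €106,060
  Less low-income housing credit €31,000 → €75,060

€121,440 > €75,060, so the book-profits minimum tax is the binding amount.

€121,440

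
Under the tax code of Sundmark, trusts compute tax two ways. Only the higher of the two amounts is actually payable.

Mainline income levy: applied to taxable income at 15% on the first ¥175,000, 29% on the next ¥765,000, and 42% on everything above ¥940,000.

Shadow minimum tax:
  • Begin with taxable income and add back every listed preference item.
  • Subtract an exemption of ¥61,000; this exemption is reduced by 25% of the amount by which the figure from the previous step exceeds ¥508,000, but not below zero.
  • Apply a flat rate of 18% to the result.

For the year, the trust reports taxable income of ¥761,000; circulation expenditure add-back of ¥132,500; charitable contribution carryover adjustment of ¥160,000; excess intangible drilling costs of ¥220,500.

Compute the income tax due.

¥229,320

Shadow minimum tax:
  Adjusted income: ¥761,000 + ¥132,500 + ¥160,000 + ¥220,500 = ¥1,274,000
  Exemption: 25% × (¥1,274,000 − ¥508,000) = ¥191,500 ≥ ¥61,000, so the exemption is fully phased out
  Base: ¥1,274,000 − ¥0 = ¥1,274,000
  ¥1,274,000 × 18% = ¥229,320

Mainline income levy:
  ¥175,000 × 15% = ¥26,250
  ¥586,000 × 29% = ¥169,940
  → ¥196,190

¥229,320 > ¥196,190, so the shadow minimum tax is the binding amount.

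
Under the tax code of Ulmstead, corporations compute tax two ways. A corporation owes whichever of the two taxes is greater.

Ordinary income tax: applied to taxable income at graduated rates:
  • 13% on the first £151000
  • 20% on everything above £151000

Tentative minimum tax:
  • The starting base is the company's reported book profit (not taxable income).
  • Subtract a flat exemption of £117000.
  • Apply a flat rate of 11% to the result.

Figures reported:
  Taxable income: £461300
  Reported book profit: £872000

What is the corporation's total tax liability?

£83050

Ordinary income tax:
  £151000 × 13% = £19630
  £310300 × 20% = £62060
  → £81690

Tentative minimum tax:
  Base (reported book profit): £872000
  Less exemption £117000 → base £755000
  £755000 × 11% = £83050

£83050 > £81690, so the tentative minimum tax is the binding amount.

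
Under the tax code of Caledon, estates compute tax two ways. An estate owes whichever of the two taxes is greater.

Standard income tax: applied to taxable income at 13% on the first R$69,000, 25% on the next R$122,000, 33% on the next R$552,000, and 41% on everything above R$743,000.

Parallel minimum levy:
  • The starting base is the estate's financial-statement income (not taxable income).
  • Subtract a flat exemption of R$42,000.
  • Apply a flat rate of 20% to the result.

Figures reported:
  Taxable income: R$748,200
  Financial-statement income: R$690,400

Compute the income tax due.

R$223,762

Standard income tax:
  R$69,000 × 13% = R$8,970
  R$122,000 × 25% = R$30,500
  R$552,000 × 33% = R$182,160
  R$5,200 × 41% = R$2,132
  → R$223,762

Parallel minimum levy:
  Base (financial-statement income): R$690,400
  Less exemption R$42,000 → base R$648,400
  R$648,400 × 20% = R$129,680

R$223,762 > R$129,680, so the standard income tax governs.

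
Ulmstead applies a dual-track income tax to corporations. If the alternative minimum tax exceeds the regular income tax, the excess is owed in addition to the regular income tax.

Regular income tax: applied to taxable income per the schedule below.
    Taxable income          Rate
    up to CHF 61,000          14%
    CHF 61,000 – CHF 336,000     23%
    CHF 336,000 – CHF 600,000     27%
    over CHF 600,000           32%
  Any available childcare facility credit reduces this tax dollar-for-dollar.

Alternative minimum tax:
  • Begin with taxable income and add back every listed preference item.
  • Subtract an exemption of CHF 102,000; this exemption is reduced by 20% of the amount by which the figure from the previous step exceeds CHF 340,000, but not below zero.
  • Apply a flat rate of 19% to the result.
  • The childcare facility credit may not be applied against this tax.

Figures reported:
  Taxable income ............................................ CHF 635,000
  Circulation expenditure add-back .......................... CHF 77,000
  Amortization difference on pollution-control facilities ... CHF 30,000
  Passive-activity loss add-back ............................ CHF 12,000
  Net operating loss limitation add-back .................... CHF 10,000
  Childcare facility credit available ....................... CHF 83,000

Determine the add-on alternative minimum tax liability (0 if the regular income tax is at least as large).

Alternative minimum tax:
  Adjusted income: CHF 635,000 + CHF 77,000 + CHF 30,000 + CHF 12,000 + CHF 10,000 = CHF 764,000
  Exemption: CHF 102,000 − 20% × (CHF 764,000 − CHF 340,000) = CHF 102,000 − CHF 84,800 = CHF 17,200
  Base: CHF 764,000 − CHF 17,200 = CHF 746,800
  CHF 746,800 × 19% = CHF 141,892

Regular income tax:
  CHF 61,000 × 14% = CHF 8,540
  CHF 275,000 × 23% = CHF 63,250
  CHF 264,000 × 27% = CHF 71,280
  CHF 35,000 × 32% = CHF 11,200
  → CHF 154,270
  Less childcare facility credit CHF 83,000 → CHF 71,270

Excess of alternative minimum tax over regular income tax: CHF 141,892 − CHF 71,270 = CHF 70,622.

CHF 70,622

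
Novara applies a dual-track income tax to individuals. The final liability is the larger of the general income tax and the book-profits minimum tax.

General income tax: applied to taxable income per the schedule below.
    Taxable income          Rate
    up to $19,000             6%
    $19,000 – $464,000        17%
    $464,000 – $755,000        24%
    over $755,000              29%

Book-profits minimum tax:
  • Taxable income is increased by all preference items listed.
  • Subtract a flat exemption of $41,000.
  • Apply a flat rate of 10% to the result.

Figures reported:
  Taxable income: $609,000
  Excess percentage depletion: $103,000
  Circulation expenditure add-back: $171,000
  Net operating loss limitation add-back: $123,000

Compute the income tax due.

General income tax:
  $19,000 × 6% = $1,140
  $445,000 × 17% = $75,650
  $145,000 × 24% = $34,800
  → $111,590

Book-profits minimum tax:
  Adjusted income: $609,000 + $103,000 + $171,000 + $123,000 = $1,006,000
  Less exemption $41,000 → base $965,000
  $965,000 × 10% = $96,500

$111,590 > $96,500, so the general income tax governs.

$111,590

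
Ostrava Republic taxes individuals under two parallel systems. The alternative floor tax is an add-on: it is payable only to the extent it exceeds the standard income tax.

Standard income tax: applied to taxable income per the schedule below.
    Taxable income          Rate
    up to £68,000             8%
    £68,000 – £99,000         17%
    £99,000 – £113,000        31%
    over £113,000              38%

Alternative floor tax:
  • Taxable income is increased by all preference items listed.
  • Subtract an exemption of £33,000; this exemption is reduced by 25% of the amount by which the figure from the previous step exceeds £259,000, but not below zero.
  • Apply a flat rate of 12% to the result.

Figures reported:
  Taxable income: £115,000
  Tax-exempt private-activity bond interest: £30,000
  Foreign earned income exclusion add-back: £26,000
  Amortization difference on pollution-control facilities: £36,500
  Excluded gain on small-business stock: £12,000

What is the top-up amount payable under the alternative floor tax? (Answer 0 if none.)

£6,570

Alternative floor tax:
  Adjusted income: £115,000 + £30,000 + £26,000 + £36,500 + £12,000 = £219,500
  Exemption: £219,500 ≤ £259,000, so full £33,000 applies
  Base: £219,500 − £33,000 = £186,500
  £186,500 × 12% = £22,380

Standard income tax:
  £68,000 × 8% = £5,440
  £31,000 × 17% = £5,270
  £14,000 × 31% = £4,340
  £2,000 × 38% = £760
  → £15,810

Excess of alternative floor tax over standard income tax: £22,380 − £15,810 = £6,570.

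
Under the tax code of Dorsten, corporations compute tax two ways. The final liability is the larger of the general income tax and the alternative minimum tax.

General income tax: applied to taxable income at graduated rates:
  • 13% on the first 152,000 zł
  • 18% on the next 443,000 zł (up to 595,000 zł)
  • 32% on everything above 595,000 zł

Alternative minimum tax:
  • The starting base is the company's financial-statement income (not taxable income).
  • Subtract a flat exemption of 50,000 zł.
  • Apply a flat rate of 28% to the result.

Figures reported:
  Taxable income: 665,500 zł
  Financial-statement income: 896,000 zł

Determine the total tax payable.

Alternative minimum tax:
  Base (financial-statement income): 896,000 zł
  Less exemption 50,000 zł → base 846,000 zł
  846,000 zł × 28% = 236,880 zł

General income tax:
  152,000 zł × 13% = 19,760 zł
  443,000 zł × 18% = 79,740 zł
  70,500 zł × 32% = 22,560 zł
  → 122,060 zł

236,880 zł > 122,060 zł, so the alternative minimum tax is the binding amount.

236,880 zł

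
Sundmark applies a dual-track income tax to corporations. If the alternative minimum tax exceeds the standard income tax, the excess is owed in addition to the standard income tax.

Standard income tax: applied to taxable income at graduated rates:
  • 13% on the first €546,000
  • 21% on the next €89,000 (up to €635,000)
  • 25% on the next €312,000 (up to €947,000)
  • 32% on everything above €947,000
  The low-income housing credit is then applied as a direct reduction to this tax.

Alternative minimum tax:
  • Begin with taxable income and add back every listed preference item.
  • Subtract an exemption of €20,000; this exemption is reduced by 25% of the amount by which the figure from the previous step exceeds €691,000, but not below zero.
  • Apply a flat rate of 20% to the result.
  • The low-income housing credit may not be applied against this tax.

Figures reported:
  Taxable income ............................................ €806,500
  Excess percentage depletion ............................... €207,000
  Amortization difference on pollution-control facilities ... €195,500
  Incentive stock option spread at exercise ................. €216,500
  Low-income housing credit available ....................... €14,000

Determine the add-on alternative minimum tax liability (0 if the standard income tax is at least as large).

€166,555

Alternative minimum tax:
  Adjusted income: €806,500 + €207,000 + €195,500 + €216,500 = €1,425,500
  Exemption: 25% × (€1,425,500 − €691,000) = €183,625 ≥ €20,000, so the exemption is fully phased out
  Base: €1,425,500 − €0 = €1,425,500
  €1,425,500 × 20% = €285,100

Standard income tax:
  €546,000 × 13% = €70,980
  €89,000 × 21% = €18,690
  €171,500 × 25% = €42,875
  → €132,545
  Less low-income housing credit €14,000 → €118,545

Excess of alternative minimum tax over standard income tax: €285,100 − €118,545 = €166,555.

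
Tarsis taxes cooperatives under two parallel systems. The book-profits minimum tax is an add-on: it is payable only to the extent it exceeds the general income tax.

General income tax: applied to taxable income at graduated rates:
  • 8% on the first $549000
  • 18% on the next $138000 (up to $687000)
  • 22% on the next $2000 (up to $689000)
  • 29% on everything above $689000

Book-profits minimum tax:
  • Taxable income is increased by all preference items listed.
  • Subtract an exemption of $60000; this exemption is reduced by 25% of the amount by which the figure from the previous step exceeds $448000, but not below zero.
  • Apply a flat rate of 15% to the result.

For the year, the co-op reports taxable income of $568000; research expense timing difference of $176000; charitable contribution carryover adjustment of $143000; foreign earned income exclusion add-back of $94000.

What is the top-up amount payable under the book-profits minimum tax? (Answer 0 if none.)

$99810

Book-profits minimum tax:
  Adjusted income: $568000 + $176000 + $143000 + $94000 = $981000
  Exemption: 25% × ($981000 − $448000) = $133250 ≥ $60000, so the exemption is fully phased out
  Base: $981000 − $0 = $981000
  $981000 × 15% = $147150

General income tax:
  $549000 × 8% = $43920
  $19000 × 18% = $3420
  → $47340

Excess of book-profits minimum tax over general income tax: $147150 − $47340 = $99810.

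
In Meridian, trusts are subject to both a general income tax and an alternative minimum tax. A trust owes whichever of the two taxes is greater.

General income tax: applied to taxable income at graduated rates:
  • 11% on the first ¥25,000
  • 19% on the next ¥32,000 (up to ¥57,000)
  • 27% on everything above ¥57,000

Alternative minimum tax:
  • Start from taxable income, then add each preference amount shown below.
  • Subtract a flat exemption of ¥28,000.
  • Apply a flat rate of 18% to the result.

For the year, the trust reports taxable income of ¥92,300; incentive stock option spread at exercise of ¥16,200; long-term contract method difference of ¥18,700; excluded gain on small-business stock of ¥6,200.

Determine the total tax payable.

¥18,972

General income tax:
  ¥25,000 × 11% = ¥2,750
  ¥32,000 × 19% = ¥6,080
  ¥35,300 × 27% = ¥9,531
  → ¥18,361

Alternative minimum tax:
  Adjusted income: ¥92,300 + ¥16,200 + ¥18,700 + ¥6,200 = ¥133,400
  Less exemption ¥28,000 → base ¥105,400
  ¥105,400 × 18% = ¥18,972

¥18,972 > ¥18,361, so the alternative minimum tax is the binding amount.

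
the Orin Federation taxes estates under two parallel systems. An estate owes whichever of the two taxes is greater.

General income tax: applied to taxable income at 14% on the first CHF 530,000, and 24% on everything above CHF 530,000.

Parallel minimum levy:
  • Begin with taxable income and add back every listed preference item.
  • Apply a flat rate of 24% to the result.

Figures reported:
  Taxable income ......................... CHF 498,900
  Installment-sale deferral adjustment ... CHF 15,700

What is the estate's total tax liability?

General income tax:
  CHF 498,900 × 14% = CHF 69,846

Parallel minimum levy:
  Adjusted income: CHF 498,900 + CHF 15,700 = CHF 514,600
  CHF 514,600 × 24% = CHF 123,504

CHF 123,504 > CHF 69,846, so the parallel minimum levy is the binding amount.

CHF 123,504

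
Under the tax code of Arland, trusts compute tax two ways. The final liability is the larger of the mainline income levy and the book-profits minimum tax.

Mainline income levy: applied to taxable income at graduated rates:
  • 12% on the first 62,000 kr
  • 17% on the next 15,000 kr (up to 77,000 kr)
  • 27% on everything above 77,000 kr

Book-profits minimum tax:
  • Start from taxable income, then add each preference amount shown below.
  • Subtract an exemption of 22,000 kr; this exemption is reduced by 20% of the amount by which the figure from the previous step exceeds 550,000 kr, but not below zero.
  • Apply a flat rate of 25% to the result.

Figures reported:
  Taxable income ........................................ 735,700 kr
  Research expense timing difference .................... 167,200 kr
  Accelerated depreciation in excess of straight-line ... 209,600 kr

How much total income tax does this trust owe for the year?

Mainline income levy:
  62,000 kr × 12% = 7,440 kr
  15,000 kr × 17% = 2,550 kr
  658,700 kr × 27% = 177,849 kr
  → 187,839 kr

Book-profits minimum tax:
  Adjusted income: 735,700 kr + 167,200 kr + 209,600 kr = 1,112,500 kr
  Exemption: 20% × (1,112,500 kr − 550,000 kr) = 112,500 kr ≥ 22,000 kr, so the exemption is fully phased out
  Base: 1,112,500 kr − 0 kr = 1,112,500 kr
  1,112,500 kr × 25% = 278,125 kr

278,125 kr > 187,839 kr, so the book-profits minimum tax is the binding amount.

278,125 kr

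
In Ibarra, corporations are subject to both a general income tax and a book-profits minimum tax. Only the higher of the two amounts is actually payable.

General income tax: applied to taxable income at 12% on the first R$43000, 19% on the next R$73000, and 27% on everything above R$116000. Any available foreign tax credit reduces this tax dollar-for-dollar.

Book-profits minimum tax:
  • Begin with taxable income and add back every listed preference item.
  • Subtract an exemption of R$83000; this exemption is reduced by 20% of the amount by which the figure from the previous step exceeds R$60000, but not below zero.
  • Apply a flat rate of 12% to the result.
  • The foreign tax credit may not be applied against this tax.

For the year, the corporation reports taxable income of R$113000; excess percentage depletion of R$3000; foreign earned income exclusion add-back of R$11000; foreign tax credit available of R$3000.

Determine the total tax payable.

R$15460

Book-profits minimum tax:
  Adjusted income: R$113000 + R$3000 + R$11000 = R$127000
  Exemption: R$83000 − 20% × (R$127000 − R$60000) = R$83000 − R$13400 = R$69600
  Base: R$127000 − R$69600 = R$57400
  R$57400 × 12% = R$6888

General income tax:
  R$43000 × 12% = R$5160
  R$70000 × 19% = R$13300
  → R$18460
  Less foreign tax credit R$3000 → R$15460

R$15460 > R$6888, so the general income tax governs.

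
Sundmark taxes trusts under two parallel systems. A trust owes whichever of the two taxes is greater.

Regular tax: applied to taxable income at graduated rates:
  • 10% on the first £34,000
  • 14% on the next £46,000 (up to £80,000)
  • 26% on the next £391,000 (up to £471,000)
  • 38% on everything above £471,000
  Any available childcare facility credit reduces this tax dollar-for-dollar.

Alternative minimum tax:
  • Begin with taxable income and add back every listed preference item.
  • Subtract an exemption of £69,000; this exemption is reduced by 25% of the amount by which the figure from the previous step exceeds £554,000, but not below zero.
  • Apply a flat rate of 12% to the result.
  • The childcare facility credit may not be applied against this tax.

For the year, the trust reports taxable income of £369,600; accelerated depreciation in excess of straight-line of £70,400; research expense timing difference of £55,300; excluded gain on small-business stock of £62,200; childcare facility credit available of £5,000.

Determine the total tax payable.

£80,136

Alternative minimum tax:
  Adjusted income: £369,600 + £70,400 + £55,300 + £62,200 = £557,500
  Exemption: £69,000 − 25% × (£557,500 − £554,000) = £69,000 − £875 = £68,125
  Base: £557,500 − £68,125 = £489,375
  £489,375 × 12% = £58,725

Regular tax:
  £34,000 × 10% = £3,400
  £46,000 × 14% = £6,440
  £289,600 × 26% = £75,296
  → £85,136
  Less childcare facility credit £5,000 → £80,136

£80,136 > £58,725, so the regular tax governs.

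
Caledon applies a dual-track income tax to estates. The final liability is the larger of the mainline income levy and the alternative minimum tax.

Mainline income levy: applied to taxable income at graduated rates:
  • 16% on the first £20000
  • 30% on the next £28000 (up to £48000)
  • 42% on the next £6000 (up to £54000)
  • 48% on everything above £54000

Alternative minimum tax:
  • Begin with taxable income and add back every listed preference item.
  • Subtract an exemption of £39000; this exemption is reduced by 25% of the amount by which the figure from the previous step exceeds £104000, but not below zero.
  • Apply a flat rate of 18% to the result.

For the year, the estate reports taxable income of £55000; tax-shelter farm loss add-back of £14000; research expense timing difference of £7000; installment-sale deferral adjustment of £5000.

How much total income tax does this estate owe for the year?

Alternative minimum tax:
  Adjusted income: £55000 + £14000 + £7000 + £5000 = £81000
  Exemption: £81000 ≤ £104000, so full £39000 applies
  Base: £81000 − £39000 = £42000
  £42000 × 18% = £7560

Mainline income levy:
  £20000 × 16% = £3200
  £28000 × 30% = £8400
  £6000 × 42% = £2520
  £1000 × 48% = £480
  → £14600

£14600 > £7560, so the mainline income levy governs.

£14600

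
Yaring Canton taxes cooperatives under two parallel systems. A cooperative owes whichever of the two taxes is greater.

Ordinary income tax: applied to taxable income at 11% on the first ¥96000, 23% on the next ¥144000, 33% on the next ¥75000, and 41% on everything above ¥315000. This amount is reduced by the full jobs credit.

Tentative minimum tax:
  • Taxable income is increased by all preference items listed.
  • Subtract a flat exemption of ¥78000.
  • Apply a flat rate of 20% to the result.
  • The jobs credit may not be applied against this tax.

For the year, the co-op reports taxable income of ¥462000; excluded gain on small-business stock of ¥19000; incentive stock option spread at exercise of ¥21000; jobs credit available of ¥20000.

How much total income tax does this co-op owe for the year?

Tentative minimum tax:
  Adjusted income: ¥462000 + ¥19000 + ¥21000 = ¥502000
  Less exemption ¥78000 → base ¥424000
  ¥424000 × 20% = ¥84800

Ordinary income tax:
  ¥96000 × 11% = ¥10560
  ¥144000 × 23% = ¥33120
  ¥75000 × 33% = ¥24750
  ¥147000 × 41% = ¥60270
  → ¥128700
  Less jobs credit ¥20000 → ¥108700

¥108700 > ¥84800, so the ordinary income tax governs.

¥108700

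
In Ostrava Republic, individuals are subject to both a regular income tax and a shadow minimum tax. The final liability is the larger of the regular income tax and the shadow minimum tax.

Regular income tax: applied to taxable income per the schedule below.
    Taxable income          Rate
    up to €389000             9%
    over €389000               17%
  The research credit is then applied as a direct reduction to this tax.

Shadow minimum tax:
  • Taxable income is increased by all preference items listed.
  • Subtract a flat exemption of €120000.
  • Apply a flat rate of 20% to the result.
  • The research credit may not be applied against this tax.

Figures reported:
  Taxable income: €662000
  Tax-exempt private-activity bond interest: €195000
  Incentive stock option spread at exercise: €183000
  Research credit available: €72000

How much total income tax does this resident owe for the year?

€184000

Shadow minimum tax:
  Adjusted income: €662000 + €195000 + €183000 = €1040000
  Less exemption €120000 → base €920000
  €920000 × 20% = €184000

Regular income tax:
  €389000 × 9% = €35010
  €273000 × 17% = €46410
  → €81420
  Less research credit €72000 → €9420

€184000 > €9420, so the shadow minimum tax is the binding amount.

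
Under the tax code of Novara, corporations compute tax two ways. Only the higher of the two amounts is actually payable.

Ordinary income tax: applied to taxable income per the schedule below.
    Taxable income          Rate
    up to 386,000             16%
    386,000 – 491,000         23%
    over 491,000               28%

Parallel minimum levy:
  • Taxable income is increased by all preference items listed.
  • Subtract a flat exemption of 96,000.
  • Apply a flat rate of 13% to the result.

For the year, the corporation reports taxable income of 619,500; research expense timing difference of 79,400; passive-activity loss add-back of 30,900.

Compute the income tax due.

121,890

Ordinary income tax:
  386,000 × 16% = 61,760
  105,000 × 23% = 24,150
  128,500 × 28% = 35,980
  → 121,890

Parallel minimum levy:
  Adjusted income: 619,500 + 79,400 + 30,900 = 729,800
  Less exemption 96,000 → base 633,800
  633,800 × 13% = 82,394

121,890 > 82,394, so the ordinary income tax governs.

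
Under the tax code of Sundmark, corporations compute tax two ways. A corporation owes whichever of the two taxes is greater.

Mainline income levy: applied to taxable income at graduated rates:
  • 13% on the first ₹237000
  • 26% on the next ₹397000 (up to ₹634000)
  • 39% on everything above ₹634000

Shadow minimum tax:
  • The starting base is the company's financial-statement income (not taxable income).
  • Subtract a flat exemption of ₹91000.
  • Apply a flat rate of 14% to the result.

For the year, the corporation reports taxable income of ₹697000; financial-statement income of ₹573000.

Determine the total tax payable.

₹158600

Mainline income levy:
  ₹237000 × 13% = ₹30810
  ₹397000 × 26% = ₹103220
  ₹63000 × 39% = ₹24570
  → ₹158600

Shadow minimum tax:
  Base (financial-statement income): ₹573000
  Less exemption ₹91000 → base ₹482000
  ₹482000 × 14% = ₹67480

₹158600 > ₹67480, so the mainline income levy governs.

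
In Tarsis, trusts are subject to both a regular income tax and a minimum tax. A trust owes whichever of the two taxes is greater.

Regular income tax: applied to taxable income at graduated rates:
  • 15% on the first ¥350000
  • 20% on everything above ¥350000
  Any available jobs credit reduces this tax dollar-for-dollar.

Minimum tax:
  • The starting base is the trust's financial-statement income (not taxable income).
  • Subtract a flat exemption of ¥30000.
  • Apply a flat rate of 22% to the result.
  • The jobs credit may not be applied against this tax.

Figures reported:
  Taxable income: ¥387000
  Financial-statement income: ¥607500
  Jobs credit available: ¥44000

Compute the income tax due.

¥127050

Minimum tax:
  Base (financial-statement income): ¥607500
  Less exemption ¥30000 → base ¥577500
  ¥577500 × 22% = ¥127050

Regular income tax:
  ¥350000 × 15% = ¥52500
  ¥37000 × 20% = ¥7400
  → ¥59900
  Less jobs credit ¥44000 → ¥15900

¥127050 > ¥15900, so the minimum tax is the binding amount.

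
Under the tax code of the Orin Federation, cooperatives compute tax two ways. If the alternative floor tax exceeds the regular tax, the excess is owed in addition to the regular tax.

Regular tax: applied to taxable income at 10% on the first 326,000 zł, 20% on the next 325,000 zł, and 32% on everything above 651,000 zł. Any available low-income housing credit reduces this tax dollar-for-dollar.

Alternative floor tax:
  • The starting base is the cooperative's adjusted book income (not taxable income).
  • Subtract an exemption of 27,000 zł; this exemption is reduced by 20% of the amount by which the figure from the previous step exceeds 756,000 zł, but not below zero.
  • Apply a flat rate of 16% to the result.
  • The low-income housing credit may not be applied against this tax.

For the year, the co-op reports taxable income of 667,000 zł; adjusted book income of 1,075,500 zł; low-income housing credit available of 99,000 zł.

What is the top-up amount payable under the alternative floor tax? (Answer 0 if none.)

168,360 zł

Alternative floor tax:
  Base (adjusted book income): 1,075,500 zł
  Exemption: 20% × (1,075,500 zł − 756,000 zł) = 63,900 zł ≥ 27,000 zł, so the exemption is fully phased out
  Base: 1,075,500 zł − 0 zł = 1,075,500 zł
  1,075,500 zł × 16% = 172,080 zł

Regular tax:
  326,000 zł × 10% = 32,600 zł
  325,000 zł × 20% = 65,000 zł
  16,000 zł × 32% = 5,120 zł
  → 102,720 zł
  Less low-income housing credit 99,000 zł → 3,720 zł

Excess of alternative floor tax over regular tax: 172,080 zł − 3,720 zł = 168,360 zł.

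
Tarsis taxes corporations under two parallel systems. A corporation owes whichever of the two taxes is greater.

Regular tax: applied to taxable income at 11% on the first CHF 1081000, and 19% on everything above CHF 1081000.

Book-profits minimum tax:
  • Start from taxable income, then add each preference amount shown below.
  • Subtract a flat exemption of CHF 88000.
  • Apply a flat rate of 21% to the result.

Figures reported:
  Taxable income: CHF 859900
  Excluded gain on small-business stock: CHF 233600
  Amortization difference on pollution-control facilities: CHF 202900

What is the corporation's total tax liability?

CHF 253764

Regular tax:
  CHF 859900 × 11% = CHF 94589

Book-profits minimum tax:
  Adjusted income: CHF 859900 + CHF 233600 + CHF 202900 = CHF 1296400
  Less exemption CHF 88000 → base CHF 1208400
  CHF 1208400 × 21% = CHF 253764

CHF 253764 > CHF 94589, so the book-profits minimum tax is the binding amount.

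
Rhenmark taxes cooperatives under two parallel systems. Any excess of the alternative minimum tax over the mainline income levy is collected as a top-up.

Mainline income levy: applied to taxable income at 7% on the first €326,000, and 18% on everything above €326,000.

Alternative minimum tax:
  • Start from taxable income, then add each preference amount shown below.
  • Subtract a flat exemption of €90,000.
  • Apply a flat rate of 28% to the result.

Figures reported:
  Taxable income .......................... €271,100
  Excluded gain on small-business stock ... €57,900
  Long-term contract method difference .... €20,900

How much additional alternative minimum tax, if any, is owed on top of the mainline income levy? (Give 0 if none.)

€53,795

Alternative minimum tax:
  Adjusted income: €271,100 + €57,900 + €20,900 = €349,900
  Less exemption €90,000 → base €259,900
  €259,900 × 28% = €72,772

Mainline income levy:
  €271,100 × 7% = €18,977

Excess of alternative minimum tax over mainline income levy: €72,772 − €18,977 = €53,795.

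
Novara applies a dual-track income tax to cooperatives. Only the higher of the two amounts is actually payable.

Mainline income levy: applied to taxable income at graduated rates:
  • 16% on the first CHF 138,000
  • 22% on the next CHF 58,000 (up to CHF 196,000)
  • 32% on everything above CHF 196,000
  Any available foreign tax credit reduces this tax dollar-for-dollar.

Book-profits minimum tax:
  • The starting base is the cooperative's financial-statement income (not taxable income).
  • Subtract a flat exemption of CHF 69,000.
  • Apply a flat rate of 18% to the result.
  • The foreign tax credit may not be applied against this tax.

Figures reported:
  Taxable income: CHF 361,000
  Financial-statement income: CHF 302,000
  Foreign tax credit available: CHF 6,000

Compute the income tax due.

Mainline income levy:
  CHF 138,000 × 16% = CHF 22,080
  CHF 58,000 × 22% = CHF 12,760
  CHF 165,000 × 32% = CHF 52,800
  → CHF 87,640
  Less foreign tax credit CHF 6,000 → CHF 81,640

Book-profits minimum tax:
  Base (financial-statement income): CHF 302,000
  Less exemption CHF 69,000 → base CHF 233,000
  CHF 233,000 × 18% = CHF 41,940

CHF 81,640 > CHF 41,940, so the mainline income levy governs.

CHF 81,640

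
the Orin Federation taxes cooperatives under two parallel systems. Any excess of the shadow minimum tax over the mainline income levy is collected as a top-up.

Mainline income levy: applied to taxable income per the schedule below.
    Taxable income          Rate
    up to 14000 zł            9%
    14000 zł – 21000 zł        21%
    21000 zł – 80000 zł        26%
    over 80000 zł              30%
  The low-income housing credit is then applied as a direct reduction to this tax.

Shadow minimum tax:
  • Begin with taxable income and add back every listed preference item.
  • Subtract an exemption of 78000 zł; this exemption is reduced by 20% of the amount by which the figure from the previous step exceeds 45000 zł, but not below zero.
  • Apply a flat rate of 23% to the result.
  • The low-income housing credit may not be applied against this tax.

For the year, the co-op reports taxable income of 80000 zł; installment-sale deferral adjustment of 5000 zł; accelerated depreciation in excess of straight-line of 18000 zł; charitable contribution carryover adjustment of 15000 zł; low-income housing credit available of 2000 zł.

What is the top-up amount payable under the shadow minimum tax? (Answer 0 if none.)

0 zł

Shadow minimum tax:
  Adjusted income: 80000 zł + 5000 zł + 18000 zł + 15000 zł = 118000 zł
  Exemption: 78000 zł − 20% × (118000 zł − 45000 zł) = 78000 zł − 14600 zł = 63400 zł
  Base: 118000 zł − 63400 zł = 54600 zł
  54600 zł × 23% = 12558 zł

Mainline income levy:
  14000 zł × 9% = 1260 zł
  7000 zł × 21% = 1470 zł
  59000 zł × 26% = 15340 zł
  → 18070 zł
  Less low-income housing credit 2000 zł → 16070 zł

12558 zł ≤ 16070 zł, so no add-on is due.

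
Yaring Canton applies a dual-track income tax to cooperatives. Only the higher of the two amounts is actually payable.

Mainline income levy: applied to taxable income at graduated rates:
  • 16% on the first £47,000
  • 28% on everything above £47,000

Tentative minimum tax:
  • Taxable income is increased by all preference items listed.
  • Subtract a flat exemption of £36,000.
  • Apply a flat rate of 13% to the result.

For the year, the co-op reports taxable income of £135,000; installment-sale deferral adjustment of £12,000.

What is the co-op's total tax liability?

Tentative minimum tax:
  Adjusted income: £135,000 + £12,000 = £147,000
  Less exemption £36,000 → base £111,000
  £111,000 × 13% = £14,430

Mainline income levy:
  £47,000 × 16% = £7,520
  £88,000 × 28% = £24,640
  → £32,160

£32,160 > £14,430, so the mainline income levy governs.

£32,160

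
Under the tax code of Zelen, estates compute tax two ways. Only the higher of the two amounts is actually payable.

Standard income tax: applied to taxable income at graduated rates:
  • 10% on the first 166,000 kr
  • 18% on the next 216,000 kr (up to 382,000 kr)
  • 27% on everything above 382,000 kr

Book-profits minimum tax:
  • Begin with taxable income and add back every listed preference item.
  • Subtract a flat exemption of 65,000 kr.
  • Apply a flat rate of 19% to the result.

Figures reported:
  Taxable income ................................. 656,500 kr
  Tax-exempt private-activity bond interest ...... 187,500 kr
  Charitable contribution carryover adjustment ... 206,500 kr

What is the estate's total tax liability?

187,245 kr

Book-profits minimum tax:
  Adjusted income: 656,500 kr + 187,500 kr + 206,500 kr = 1,050,500 kr
  Less exemption 65,000 kr → base 985,500 kr
  985,500 kr × 19% = 187,245 kr

Standard income tax:
  166,000 kr × 10% = 16,600 kr
  216,000 kr × 18% = 38,880 kr
  274,500 kr × 27% = 74,115 kr
  → 129,595 kr

187,245 kr > 129,595 kr, so the book-profits minimum tax is the binding amount.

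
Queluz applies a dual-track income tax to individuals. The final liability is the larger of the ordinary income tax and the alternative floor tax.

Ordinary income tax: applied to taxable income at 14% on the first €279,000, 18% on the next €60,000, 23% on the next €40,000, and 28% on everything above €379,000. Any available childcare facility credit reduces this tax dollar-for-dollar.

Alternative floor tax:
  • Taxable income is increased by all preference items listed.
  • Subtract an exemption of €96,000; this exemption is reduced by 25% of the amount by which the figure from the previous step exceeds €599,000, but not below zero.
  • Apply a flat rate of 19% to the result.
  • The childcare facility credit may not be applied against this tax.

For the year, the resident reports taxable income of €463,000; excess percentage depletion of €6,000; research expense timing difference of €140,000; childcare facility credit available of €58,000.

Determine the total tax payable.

Alternative floor tax:
  Adjusted income: €463,000 + €6,000 + €140,000 = €609,000
  Exemption: €96,000 − 25% × (€609,000 − €599,000) = €96,000 − €2,500 = €93,500
  Base: €609,000 − €93,500 = €515,500
  €515,500 × 19% = €97,945

Ordinary income tax:
  €279,000 × 14% = €39,060
  €60,000 × 18% = €10,800
  €40,000 × 23% = €9,200
  €84,000 × 28% = €23,520
  → €82,580
  Less childcare facility credit €58,000 → €24,580

€97,945 > €24,580, so the alternative floor tax is the binding amount.

€97,945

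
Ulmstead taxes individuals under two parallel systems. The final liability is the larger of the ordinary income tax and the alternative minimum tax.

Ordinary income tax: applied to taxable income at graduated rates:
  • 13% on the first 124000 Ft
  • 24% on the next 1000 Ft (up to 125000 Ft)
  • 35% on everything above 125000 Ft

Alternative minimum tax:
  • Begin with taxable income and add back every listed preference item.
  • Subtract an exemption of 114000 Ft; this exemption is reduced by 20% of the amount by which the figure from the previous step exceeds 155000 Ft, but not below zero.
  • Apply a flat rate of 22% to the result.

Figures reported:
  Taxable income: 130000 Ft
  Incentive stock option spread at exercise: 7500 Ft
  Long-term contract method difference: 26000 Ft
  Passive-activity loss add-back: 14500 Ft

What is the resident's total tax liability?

Alternative minimum tax:
  Adjusted income: 130000 Ft + 7500 Ft + 26000 Ft + 14500 Ft = 178000 Ft
  Exemption: 114000 Ft − 20% × (178000 Ft − 155000 Ft) = 114000 Ft − 4600 Ft = 109400 Ft
  Base: 178000 Ft − 109400 Ft = 68600 Ft
  68600 Ft × 22% = 15092 Ft

Ordinary income tax:
  124000 Ft × 13% = 16120 Ft
  1000 Ft × 24% = 240 Ft
  5000 Ft × 35% = 1750 Ft
  → 18110 Ft

18110 Ft > 15092 Ft, so the ordinary income tax governs.

18110 Ft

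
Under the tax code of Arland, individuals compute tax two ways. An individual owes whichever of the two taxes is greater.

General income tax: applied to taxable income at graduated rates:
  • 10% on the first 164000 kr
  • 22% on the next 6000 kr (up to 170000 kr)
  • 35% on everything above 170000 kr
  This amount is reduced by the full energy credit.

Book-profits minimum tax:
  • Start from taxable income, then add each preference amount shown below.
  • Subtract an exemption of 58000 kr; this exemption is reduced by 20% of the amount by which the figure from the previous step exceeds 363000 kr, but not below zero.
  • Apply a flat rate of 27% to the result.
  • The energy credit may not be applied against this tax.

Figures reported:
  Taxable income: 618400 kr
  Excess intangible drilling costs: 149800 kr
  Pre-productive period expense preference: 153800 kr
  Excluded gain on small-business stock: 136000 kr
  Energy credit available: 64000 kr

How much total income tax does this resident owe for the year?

Book-profits minimum tax:
  Adjusted income: 618400 kr + 149800 kr + 153800 kr + 136000 kr = 1058000 kr
  Exemption: 20% × (1058000 kr − 363000 kr) = 139000 kr ≥ 58000 kr, so the exemption is fully phased out
  Base: 1058000 kr − 0 kr = 1058000 kr
  1058000 kr × 27% = 285660 kr

General income tax:
  164000 kr × 10% = 16400 kr
  6000 kr × 22% = 1320 kr
  448400 kr × 35% = 156940 kr
  → 174660 kr
  Less energy credit 64000 kr → 110660 kr

285660 kr > 110660 kr, so the book-profits minimum tax is the binding amount.

285660 kr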